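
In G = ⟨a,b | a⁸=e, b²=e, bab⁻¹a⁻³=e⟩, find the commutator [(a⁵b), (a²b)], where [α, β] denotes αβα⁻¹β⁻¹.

[(a⁵b), (a²b)] = (a⁵b)·(a²b)·(a⁵b)⁻¹·(a²b)⁻¹.
  (a⁵b) · (a²b) = a³
  (a³) · (ab) = a⁴b
  (a⁴b) · (a²b) = a²

Answer: a²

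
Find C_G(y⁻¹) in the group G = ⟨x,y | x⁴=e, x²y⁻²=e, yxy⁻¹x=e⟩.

⟨y⁻¹⟩ ⊆ C_G(y⁻¹) since powers of y⁻¹ commute with y⁻¹; so |C_G(y⁻¹)| ≥ |⟨y⁻¹⟩| = 4.
By orbit–stabilizer, |C_G(y⁻¹)| = |G| / |conj. class of y⁻¹| = 8 / 2 = 4.
The 4 elements commuting with y⁻¹ are {e, x², y, y⁻¹}.

Answer: {e, x², y, y⁻¹}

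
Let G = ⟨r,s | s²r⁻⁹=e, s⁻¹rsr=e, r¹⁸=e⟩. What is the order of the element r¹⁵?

Compute successive powers until reaching e:
  (r¹⁵)¹ = r¹⁵, (r¹⁵)² = r¹², (r¹⁵)³ = r⁹, (r¹⁵)⁴ = r⁶, (r¹⁵)⁵ = r³, (r¹⁵)⁶ = e.
The smallest positive k with (r¹⁵)ᵏ = e is 6.

Answer: 6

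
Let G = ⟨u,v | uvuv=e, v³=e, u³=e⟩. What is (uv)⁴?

Compute successive powers of (uv), reducing at each step:
  (uv)²: (uv) · u = v²;   (v²) · v = e
  (uv)³: e · u = u;   u · v = uv
  (uv)⁴: (uv) · u = v²;   (v²) · v = e

Answer: e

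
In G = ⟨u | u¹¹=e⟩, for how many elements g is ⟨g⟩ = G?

G is cyclic of order 11. An element generates G iff its order is 11, and a cyclic group of order 11 has exactly φ(11) = 10 such elements.

Answer: 10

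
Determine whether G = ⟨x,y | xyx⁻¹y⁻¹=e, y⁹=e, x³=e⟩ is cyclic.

|G| = 27, but the maximum element order in G is 9 < 27. No single element generates all of G, so G is not cyclic.

Answer: No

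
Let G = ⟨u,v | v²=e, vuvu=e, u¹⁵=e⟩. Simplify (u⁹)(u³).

Compute (u⁹) · (u³) by multiplying left to right and reducing via the relations at each step:
  (u⁹) · u³ = u¹²

Answer: u¹²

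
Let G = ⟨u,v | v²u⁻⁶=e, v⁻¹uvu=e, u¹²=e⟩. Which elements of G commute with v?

⟨v⟩ ⊆ C_G(v) since powers of v commute with v; so |C_G(v)| ≥ |⟨v⟩| = 4.
By orbit–stabilizer, |C_G(v)| = |G| / |conj. class of v| = 24 / 6 = 4.
The 4 elements commuting with v are {e, u⁶, v, v⁻¹}.

Answer: {e, u⁶, v, v⁻¹}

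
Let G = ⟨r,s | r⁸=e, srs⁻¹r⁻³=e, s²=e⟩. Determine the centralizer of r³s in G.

⟨r³s⟩ ⊆ C_G(r³s) since powers of r³s commute with r³s; so |C_G(r³s)| ≥ |⟨r³s⟩| = 4.
By orbit–stabilizer, |C_G(r³s)| = |G| / |conj. class of r³s| = 16 / 4 = 4.
The 4 elements commuting with r³s are {e, r⁴, r³s, r⁷s}.

Answer: {e, r⁴, r³s, r⁷s}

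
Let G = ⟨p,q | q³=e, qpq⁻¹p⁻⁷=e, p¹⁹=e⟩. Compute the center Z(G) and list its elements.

An element z ∈ Z(G) iff z commutes with every generator.
For example e is central: e·p = p = p·e; e·q = q = q·e.
Whereas p ∉ Z(G) since p·q = pq ≠ p⁷q = q·p.
Checking each of the 57 elements this way gives Z(G) = {e}, of order 1.

Answer: {e}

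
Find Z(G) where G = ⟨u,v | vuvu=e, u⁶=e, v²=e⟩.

An element z ∈ Z(G) iff z commutes with every generator.
For example u³ is central: (u³)·u = u⁴ = u·(u³); (u³)·v = u³v = v·(u³).
Whereas u ∉ Z(G) since u·v = uv ≠ u⁵v = v·u.
Checking each of the 12 elements this way gives Z(G) = {e, u³}, of order 2.

Answer: {e, u³}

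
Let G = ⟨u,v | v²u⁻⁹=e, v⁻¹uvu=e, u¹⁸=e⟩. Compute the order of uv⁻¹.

Compute successive powers until reaching e:
  (uv⁻¹)¹ = uv⁻¹, (uv⁻¹)² = u⁹, (uv⁻¹)³ = uv, (uv⁻¹)⁴ = e.
The smallest positive k with (uv⁻¹)ᵏ = e is 4.

Answer: 4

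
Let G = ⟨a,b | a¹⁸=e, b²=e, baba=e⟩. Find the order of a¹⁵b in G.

Compute successive powers until reaching e:
  (a¹⁵b)¹ = a¹⁵b, (a¹⁵b)² = e.
The smallest positive k with (a¹⁵b)ᵏ = e is 2.

Answer: 2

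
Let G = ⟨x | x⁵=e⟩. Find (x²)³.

Compute successive powers of (x²), reducing at each step:
  (x²)²: (x²) · x² = x⁴
  (x²)³: (x⁴) · x² = x

Answer: x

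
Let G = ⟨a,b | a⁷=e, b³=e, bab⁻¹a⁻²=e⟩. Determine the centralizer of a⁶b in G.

⟨a⁶b⟩ ⊆ C_G(a⁶b) since powers of a⁶b commute with a⁶b; so |C_G(a⁶b)| ≥ |⟨a⁶b⟩| = 3.
By orbit–stabilizer, |C_G(a⁶b)| = |G| / |conj. class of a⁶b| = 21 / 7 = 3.
The 3 elements commuting with a⁶b are {e, a⁴b², a⁶b}.

Answer: {e, a⁴b², a⁶b}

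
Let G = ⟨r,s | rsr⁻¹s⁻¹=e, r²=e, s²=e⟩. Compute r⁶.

Compute successive powers of r, reducing at each step:
  r²: r · r = e
  r³: e · r = r
  r⁴: r · r = e
  r⁵: e · r = r
  r⁶: r · r = e

Answer: e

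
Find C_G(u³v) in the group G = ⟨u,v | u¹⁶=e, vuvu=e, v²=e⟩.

⟨u³v⟩ ⊆ C_G(u³v) since powers of u³v commute with u³v; so |C_G(u³v)| ≥ |⟨u³v⟩| = 2.
By orbit–stabilizer, |C_G(u³v)| = |G| / |conj. class of u³v| = 32 / 8 = 4.
The 4 elements commuting with u³v are {e, u⁸, u³v, u¹¹v}.

Answer: {e, u⁸, u³v, u¹¹v}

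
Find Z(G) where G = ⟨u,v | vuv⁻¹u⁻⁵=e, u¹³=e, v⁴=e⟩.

An element z ∈ Z(G) iff z commutes with every generator.
For example e is central: e·u = u = u·e; e·v = v = v·e.
Whereas u ∉ Z(G) since u·v = uv ≠ u⁵v = v·u.
Checking each of the 52 elements this way gives Z(G) = {e}, of order 1.

Answer: {e}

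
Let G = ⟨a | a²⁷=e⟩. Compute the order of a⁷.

Compute successive powers until reaching e:
  (a⁷)¹ = a⁷, (a⁷)² = a¹⁴, (a⁷)³ = a²¹, (a⁷)⁴ = a, (a⁷)⁵ = a⁸, (a⁷)⁶ = a¹⁵, (a⁷)⁷ = a²², (a⁷)⁸ = a², (a⁷)⁹ = a⁹, (a⁷)¹⁰ = a¹⁶, (a⁷)¹¹ = a²³, (a⁷)¹² = a³, (a⁷)¹³ = a¹⁰, (a⁷)¹⁴ = a¹⁷, (a⁷)¹⁵ = a²⁴, (a⁷)¹⁶ = a⁴, (a⁷)¹⁷ = a¹¹, (a⁷)¹⁸ = a¹⁸, (a⁷)¹⁹ = a²⁵, (a⁷)²⁰ = a⁵, (a⁷)²¹ = a¹², (a⁷)²² = a¹⁹, (a⁷)²³ = a²⁶, (a⁷)²⁴ = a⁶, (a⁷)²⁵ = a¹³, (a⁷)²⁶ = a²⁰, (a⁷)²⁷ = e.
The smallest positive k with (a⁷)ᵏ = e is 27.

Answer: 27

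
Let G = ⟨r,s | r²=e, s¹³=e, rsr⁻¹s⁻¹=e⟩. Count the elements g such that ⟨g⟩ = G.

G is cyclic of order 26. An element generates G iff its order is 26, and a cyclic group of order 26 has exactly φ(26) = 12 such elements.

Answer: 12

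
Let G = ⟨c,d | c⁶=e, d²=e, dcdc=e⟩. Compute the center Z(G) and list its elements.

An element z ∈ Z(G) iff z commutes with every generator.
For example c³ is central: (c³)·c = c⁴ = c·(c³); (c³)·d = c³d = d·(c³).
Whereas c ∉ Z(G) since c·d = cd ≠ c⁵d = d·c.
Checking each of the 12 elements this way gives Z(G) = {e, c³}, of order 2.

Answer: {e, c³}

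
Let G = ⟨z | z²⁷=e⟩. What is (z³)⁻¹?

The order of (z³) is 9 (smallest k with (z³)ᵏ = e), so (z³)⁻¹ = (z³)⁸ = z²⁴.
Check: (z³) · (z²⁴) → (z³) · z²⁴ = e, giving e as required.

Answer: z²⁴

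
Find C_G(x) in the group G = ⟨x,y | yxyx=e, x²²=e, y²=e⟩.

⟨x⟩ ⊆ C_G(x) since powers of x commute with x; so |C_G(x)| ≥ |⟨x⟩| = 22.
By orbit–stabilizer, |C_G(x)| = |G| / |conj. class of x| = 44 / 2 = 22.
The 22 elements commuting with x are {e, x, x², x³, x⁴, x⁵, x⁶, x⁷, x⁸, x⁹, x¹⁰, x¹¹, x¹², x¹³, x¹⁴, x¹⁵, x¹⁶, x¹⁷, x¹⁸, x¹⁹, x²⁰, x²¹}.

Answer: {e, x, x², x³, x⁴, x⁵, x⁶, x⁷, x⁸, x⁹, x¹⁰, x¹¹, x¹², x¹³, x¹⁴, x¹⁵, x¹⁶, x¹⁷, x¹⁸, x¹⁹, x²⁰, x²¹}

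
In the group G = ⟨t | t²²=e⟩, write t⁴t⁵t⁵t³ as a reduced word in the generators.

Multiply left to right, reducing at each step:
  (t⁴) · t⁵ = t⁹
  (t⁹) · t⁵ = t¹⁴
  (t¹⁴) · t³ = t¹⁷

Answer: t¹⁷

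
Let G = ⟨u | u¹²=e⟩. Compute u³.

Compute successive powers of u, reducing at each step:
  u²: u · u = u²
  u³: (u²) · u = u³

Answer: u³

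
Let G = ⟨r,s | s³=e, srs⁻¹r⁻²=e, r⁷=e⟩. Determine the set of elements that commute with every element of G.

An element z ∈ Z(G) iff z commutes with every generator.
For example e is central: e·r = r = r·e; e·s = s = s·e.
Whereas r ∉ Z(G) since r·s = rs ≠ r²s = s·r.
Checking each of the 21 elements this way gives Z(G) = {e}, of order 1.

Answer: {e}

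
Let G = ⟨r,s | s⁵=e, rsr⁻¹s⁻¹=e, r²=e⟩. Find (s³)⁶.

Compute successive powers of (s³), reducing at each step:
  (s³)²: (s³) · s³ = s
  (s³)³: s · s³ = s⁴
  (s³)⁴: (s⁴) · s³ = s²
  (s³)⁵: (s²) · s³ = e
  (s³)⁶: e · s³ = s³

Answer: s³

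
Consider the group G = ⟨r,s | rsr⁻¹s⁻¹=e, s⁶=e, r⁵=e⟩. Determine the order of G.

Enumerate words in the generators, reducing via the relations: the distinct elements are
  {e, r, s, rs, r², r³, r⁴, s², s³, s⁴, s⁵, rs², rs³, rs⁴, rs⁵, r²s, r³s, r⁴s, r²s², r²s³, r²s⁴, r²s⁵, r³s², r³s³, r³s⁴, r³s⁵, r⁴s², r⁴s³, r⁴s⁴, r⁴s⁵}.
No further products give new elements, so |G| = 30.

Answer: 30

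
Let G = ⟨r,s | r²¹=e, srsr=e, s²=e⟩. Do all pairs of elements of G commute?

r·s = rs but s·r = r²⁰s, so r·s ≠ s·r and G is not abelian.

Answer: No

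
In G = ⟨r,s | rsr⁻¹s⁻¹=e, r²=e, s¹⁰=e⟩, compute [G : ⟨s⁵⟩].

First find ord(s⁵) by computing successive powers:
  (s⁵)¹ = s⁵, (s⁵)² = e.
So |⟨s⁵⟩| = ord(s⁵) = 2. With |G| = 20, by Lagrange [G : ⟨s⁵⟩] = 20/2 = 10.

Answer: 10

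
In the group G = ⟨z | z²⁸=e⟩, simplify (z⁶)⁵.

Compute successive powers of (z⁶), reducing at each step:
  (z⁶)²: (z⁶) · z⁶ = z¹²
  (z⁶)³: (z¹²) · z⁶ = z¹⁸
  (z⁶)⁴: (z¹⁸) · z⁶ = z²⁴
  (z⁶)⁵: (z²⁴) · z⁶ = z²

Answer: z²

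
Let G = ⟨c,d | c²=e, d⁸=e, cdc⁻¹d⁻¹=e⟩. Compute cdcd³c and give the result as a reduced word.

Multiply left to right, reducing at each step:
  c · d = cd
  (cd) · c = d
  d · d³ = d⁴
  (d⁴) · c = cd⁴

Answer: cd⁴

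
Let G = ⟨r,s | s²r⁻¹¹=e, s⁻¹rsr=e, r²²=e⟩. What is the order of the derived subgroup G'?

G' = [G, G] is generated by all commutators. The generator-pair commutators are: [r, s] = r².
The subgroup they normally generate is {e, r², r⁴, r⁶, r⁸, r¹⁰, r¹², r¹⁴, r¹⁶, r¹⁸, r²⁰}, of order 11.
Check: |G/G'| = 44/11 = 4 is the order of the abelianisation.

Answer: 11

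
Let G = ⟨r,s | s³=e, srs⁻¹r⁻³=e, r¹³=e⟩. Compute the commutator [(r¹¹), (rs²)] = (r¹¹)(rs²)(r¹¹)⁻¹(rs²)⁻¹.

[(r¹¹), (rs²)] = (r¹¹)·(rs²)·(r¹¹)⁻¹·(rs²)⁻¹.
  (r¹¹) · (rs²) = r¹²s²
  (r¹²s²) · (r²) = r⁴s²
  (r⁴s²) · (r¹⁰s) = r³

Answer: r³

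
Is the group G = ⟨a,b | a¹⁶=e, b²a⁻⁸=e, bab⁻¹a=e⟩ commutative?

a·b = ab but b·a = a⁷b⁻¹, so a·b ≠ b·a and G is not abelian.

Answer: No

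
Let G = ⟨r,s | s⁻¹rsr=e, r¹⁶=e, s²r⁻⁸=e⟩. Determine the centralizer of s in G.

⟨s⟩ ⊆ C_G(s) since powers of s commute with s; so |C_G(s)| ≥ |⟨s⟩| = 4.
By orbit–stabilizer, |C_G(s)| = |G| / |conj. class of s| = 32 / 8 = 4.
The 4 elements commuting with s are {e, r⁸, s, s⁻¹}.

Answer: {e, r⁸, s, s⁻¹}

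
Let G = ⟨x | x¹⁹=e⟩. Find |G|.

G is generated by a single element, so G is cyclic. The relator gives x¹⁹ = e and no smaller power is forced to be e, so the 19 powers {e, x, x², x³, x⁴, x⁵, x⁶, x⁷, x⁸, x⁹, x¹², x¹³, x¹¹, x¹⁰, x¹⁴, x¹⁵, x¹⁶, x¹⁷, x¹⁸} are distinct. Hence |G| = 19.

Answer: 19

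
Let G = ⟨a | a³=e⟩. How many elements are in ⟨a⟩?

|⟨a⟩| equals the order of a. Compute successive powers until reaching e:
  a¹ = a, a² = a², a³ = e.
The smallest positive k with aᵏ = e is 3, so |⟨a⟩| = 3.

Answer: 3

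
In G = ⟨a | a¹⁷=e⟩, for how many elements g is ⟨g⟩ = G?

G is cyclic of order 17. An element generates G iff its order is 17, and a cyclic group of order 17 has exactly φ(17) = 16 such elements.

Answer: 16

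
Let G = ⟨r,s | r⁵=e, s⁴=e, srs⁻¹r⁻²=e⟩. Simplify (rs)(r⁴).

Compute (rs) · (r⁴) by multiplying left to right and reducing via the relations at each step:
  (rs) · r⁴ = r⁴s

Answer: r⁴s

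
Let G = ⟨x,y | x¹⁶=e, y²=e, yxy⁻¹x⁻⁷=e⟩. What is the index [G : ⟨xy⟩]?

First find ord(xy) by computing successive powers:
  (xy)¹ = xy, (xy)² = x⁸, (xy)³ = x⁹y, (xy)⁴ = e.
So |⟨xy⟩| = ord(xy) = 4. With |G| = 32, by Lagrange [G : ⟨xy⟩] = 32/4 = 8.

Answer: 8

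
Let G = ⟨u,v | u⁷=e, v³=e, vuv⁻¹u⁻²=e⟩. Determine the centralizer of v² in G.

⟨v²⟩ ⊆ C_G(v²) since powers of v² commute with v²; so |C_G(v²)| ≥ |⟨v²⟩| = 3.
By orbit–stabilizer, |C_G(v²)| = |G| / |conj. class of v²| = 21 / 7 = 3.
The 3 elements commuting with v² are {e, v, v²}.

Answer: {e, v, v²}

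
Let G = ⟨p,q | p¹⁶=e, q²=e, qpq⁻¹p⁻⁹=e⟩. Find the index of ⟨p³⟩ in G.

First find ord(p³) by computing successive powers:
  (p³)¹ = p³, (p³)² = p⁶, (p³)³ = p⁹, (p³)⁴ = p¹², (p³)⁵ = p¹⁵, (p³)⁶ = p², (p³)⁷ = p⁵, (p³)⁸ = p⁸, (p³)⁹ = p¹¹, (p³)¹⁰ = p¹⁴, (p³)¹¹ = p, (p³)¹² = p⁴, (p³)¹³ = p⁷, (p³)¹⁴ = p¹⁰, (p³)¹⁵ = p¹³, (p³)¹⁶ = e.
So |⟨p³⟩| = ord(p³) = 16. With |G| = 32, by Lagrange [G : ⟨p³⟩] = 32/16 = 2.

Answer: 2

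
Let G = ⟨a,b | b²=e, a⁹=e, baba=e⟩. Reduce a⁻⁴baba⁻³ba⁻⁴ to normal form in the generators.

Multiply left to right, reducing at each step:
  (a⁵) · b = a⁵b
  (a⁵b) · a = a⁴b
  (a⁴b) · b = a⁴
  (a⁴) · a⁻³ = a
  a · b = ab
  (ab) · a⁻⁴ = a⁵b

Answer: a⁵b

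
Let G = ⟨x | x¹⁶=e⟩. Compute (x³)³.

Compute successive powers of (x³), reducing at each step:
  (x³)²: (x³) · x³ = x⁶
  (x³)³: (x⁶) · x³ = x⁹

Answer: x⁹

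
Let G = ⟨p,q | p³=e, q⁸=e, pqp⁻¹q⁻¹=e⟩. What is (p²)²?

Compute successive powers of (p²), reducing at each step:
  (p²)²: (p²) · p² = p

Answer: p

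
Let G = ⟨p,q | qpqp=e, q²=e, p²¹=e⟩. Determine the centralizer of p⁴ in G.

⟨p⁴⟩ ⊆ C_G(p⁴) since powers of p⁴ commute with p⁴; so |C_G(p⁴)| ≥ |⟨p⁴⟩| = 21.
By orbit–stabilizer, |C_G(p⁴)| = |G| / |conj. class of p⁴| = 42 / 2 = 21.
The 21 elements commuting with p⁴ are {e, p, p², p³, p⁴, p⁵, p⁶, p⁷, p⁸, p⁹, p¹⁰, p¹¹, p¹², p¹³, p¹⁴, p¹⁵, p¹⁶, p¹⁷, p¹⁸, p¹⁹, p²⁰}.

Answer: {e, p, p², p³, p⁴, p⁵, p⁶, p⁷, p⁸, p⁹, p¹⁰, p¹¹, p¹², p¹³, p¹⁴, p¹⁵, p¹⁶, p¹⁷, p¹⁸, p¹⁹, p²⁰}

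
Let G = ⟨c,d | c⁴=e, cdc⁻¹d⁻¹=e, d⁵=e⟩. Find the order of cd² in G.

Compute successive powers until reaching e:
  (cd²)¹ = cd², (cd²)² = c²d⁴, (cd²)³ = c³d, (cd²)⁴ = d³, (cd²)⁵ = c, (cd²)⁶ = c²d², (cd²)⁷ = c³d⁴, (cd²)⁸ = d, (cd²)⁹ = cd³, (cd²)¹⁰ = c², (cd²)¹¹ = c³d², (cd²)¹² = d⁴, (cd²)¹³ = cd, (cd²)¹⁴ = c²d³, (cd²)¹⁵ = c³, (cd²)¹⁶ = d², (cd²)¹⁷ = cd⁴, (cd²)¹⁸ = c²d, (cd²)¹⁹ = c³d³, (cd²)²⁰ = e.
The smallest positive k with (cd²)ᵏ = e is 20.

Answer: 20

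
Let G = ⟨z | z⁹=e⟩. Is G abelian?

G has a single generator, so G is cyclic and hence abelian.

Answer: Yes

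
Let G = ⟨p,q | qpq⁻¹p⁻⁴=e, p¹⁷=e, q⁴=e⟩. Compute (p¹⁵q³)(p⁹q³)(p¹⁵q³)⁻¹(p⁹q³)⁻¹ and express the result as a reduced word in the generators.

[(p¹⁵q³), (p⁹q³)] = (p¹⁵q³)·(p⁹q³)·(p¹⁵q³)⁻¹·(p⁹q³)⁻¹.
  (p¹⁵q³) · (p⁹q³) = p¹³q²
  (p¹³q²) · (p⁸q) = p⁵q³
  (p⁵q³) · (p¹⁵q) = p¹³

Answer: p¹³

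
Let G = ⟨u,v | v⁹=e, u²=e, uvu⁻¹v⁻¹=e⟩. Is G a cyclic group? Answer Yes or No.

|G| = 18. The element uv has order 18 (its powers give 18 distinct elements), so ⟨uv⟩ = G and G is cyclic.

Answer: Yes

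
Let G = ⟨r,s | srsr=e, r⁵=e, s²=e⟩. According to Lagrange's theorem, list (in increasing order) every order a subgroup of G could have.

|G| = 10 = 2 · 5. By Lagrange's theorem the order of any subgroup divides 10; the divisors of 10 are 1, 2, 5, 10.

Answer: 1, 2, 5, 10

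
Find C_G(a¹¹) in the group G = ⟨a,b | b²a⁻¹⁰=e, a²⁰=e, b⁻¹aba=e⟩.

⟨a¹¹⟩ ⊆ C_G(a¹¹) since powers of a¹¹ commute with a¹¹; so |C_G(a¹¹)| ≥ |⟨a¹¹⟩| = 20.
By orbit–stabilizer, |C_G(a¹¹)| = |G| / |conj. class of a¹¹| = 40 / 2 = 20.
The 20 elements commuting with a¹¹ are {e, a, a², a³, a⁴, a⁵, a⁶, a⁷, a⁸, a⁹, a¹⁰, a¹¹, a¹², a¹³, a¹⁴, a¹⁵, a¹⁶, a¹⁷, a¹⁸, a¹⁹}.

Answer: {e, a, a², a³, a⁴, a⁵, a⁶, a⁷, a⁸, a⁹, a¹⁰, a¹¹, a¹², a¹³, a¹⁴, a¹⁵, a¹⁶, a¹⁷, a¹⁸, a¹⁹}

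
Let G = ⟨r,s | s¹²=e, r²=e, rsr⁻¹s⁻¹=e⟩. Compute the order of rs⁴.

Compute successive powers until reaching e:
  (rs⁴)¹ = rs⁴, (rs⁴)² = s⁸, (rs⁴)³ = r, (rs⁴)⁴ = s⁴, (rs⁴)⁵ = rs⁸, (rs⁴)⁶ = e.
The smallest positive k with (rs⁴)ᵏ = e is 6.

Answer: 6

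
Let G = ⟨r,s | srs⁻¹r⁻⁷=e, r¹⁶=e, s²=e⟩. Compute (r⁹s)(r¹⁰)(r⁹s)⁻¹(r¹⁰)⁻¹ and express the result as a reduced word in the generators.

[(r⁹s), (r¹⁰)] = (r⁹s)·(r¹⁰)·(r⁹s)⁻¹·(r¹⁰)⁻¹.
  (r⁹s) · (r¹⁰) = r¹⁵s
  (r¹⁵s) · (rs) = r⁶
  (r⁶) · (r⁶) = r¹²

Answer: r¹²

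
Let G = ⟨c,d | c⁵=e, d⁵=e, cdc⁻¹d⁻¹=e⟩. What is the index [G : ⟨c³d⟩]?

First find ord(c³d) by computing successive powers:
  (c³d)¹ = c³d, (c³d)² = cd², (c³d)³ = c⁴d³, (c³d)⁴ = c²d⁴, (c³d)⁵ = e.
So |⟨c³d⟩| = ord(c³d) = 5. With |G| = 25, by Lagrange [G : ⟨c³d⟩] = 25/5 = 5.

Answer: 5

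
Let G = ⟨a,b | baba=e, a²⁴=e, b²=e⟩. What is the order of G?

Enumerate words in the generators, reducing via the relations: the distinct elements are
  {a, b, e, ab, a², a³, a⁴, a⁵, a⁶, a⁷, a⁸, a⁹, a²b, a²², a²³, a²¹, a²⁰, a³b, a¹², a¹³, a¹¹, a¹⁰, a¹⁴, a¹⁵, a¹⁶, a¹⁷, a¹⁸, a¹⁹, a⁴b, a⁵b, a⁶b, a⁷b, a⁸b, a⁹b, a²²b, a²³b, a²¹b, a²⁰b, a¹²b, a¹³b, a¹¹b, a¹⁰b, a¹⁴b, a¹⁵b, a¹⁶b, a¹⁷b, a¹⁸b, a¹⁹b}.
No further products give new elements, so |G| = 48.

Answer: 48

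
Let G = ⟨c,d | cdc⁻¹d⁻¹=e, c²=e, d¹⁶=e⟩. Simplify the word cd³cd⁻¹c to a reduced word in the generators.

Multiply left to right, reducing at each step:
  c · d³ = cd³
  (cd³) · c = d³
  (d³) · d⁻¹ = d²
  (d²) · c = cd²

Answer: cd²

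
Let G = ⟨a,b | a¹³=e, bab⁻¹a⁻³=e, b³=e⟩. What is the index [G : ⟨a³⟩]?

First find ord(a³) by computing successive powers:
  (a³)¹ = a³, (a³)² = a⁶, (a³)³ = a⁹, (a³)⁴ = a¹², (a³)⁵ = a², (a³)⁶ = a⁵, (a³)⁷ = a⁸, (a³)⁸ = a¹¹, (a³)⁹ = a, (a³)¹⁰ = a⁴, (a³)¹¹ = a⁷, (a³)¹² = a¹⁰, (a³)¹³ = e.
So |⟨a³⟩| = ord(a³) = 13. With |G| = 39, by Lagrange [G : ⟨a³⟩] = 39/13 = 3.

Answer: 3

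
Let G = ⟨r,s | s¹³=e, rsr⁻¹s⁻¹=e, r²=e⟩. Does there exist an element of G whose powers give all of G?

|G| = 26. The element rs has order 26 (its powers give 26 distinct elements), so ⟨rs⟩ = G and G is cyclic.

Answer: Yes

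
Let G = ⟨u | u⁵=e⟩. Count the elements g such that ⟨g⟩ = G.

G is cyclic of order 5. An element generates G iff its order is 5, and a cyclic group of order 5 has exactly φ(5) = 4 such elements.

Answer: 4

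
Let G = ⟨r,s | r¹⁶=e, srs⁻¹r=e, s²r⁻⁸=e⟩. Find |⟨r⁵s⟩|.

|⟨r⁵s⟩| equals the order of r⁵s. Compute successive powers until reaching e:
  (r⁵s)¹ = r⁵s, (r⁵s)² = r⁸, (r⁵s)³ = r⁵s⁻¹, (r⁵s)⁴ = e.
The smallest positive k with (r⁵s)ᵏ = e is 4, so |⟨r⁵s⟩| = 4.

Answer: 4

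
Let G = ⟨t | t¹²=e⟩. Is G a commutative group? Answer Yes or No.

G has a single generator, so G is cyclic and hence abelian.

Answer: Yes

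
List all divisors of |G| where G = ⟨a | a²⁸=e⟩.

|G| = 28 = 2² · 7. By Lagrange's theorem the order of any subgroup divides 28; the divisors of 28 are 1, 2, 4, 7, 14, 28.

Answer: 1, 2, 4, 7, 14, 28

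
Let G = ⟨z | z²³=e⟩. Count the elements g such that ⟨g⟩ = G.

G is cyclic of order 23. An element generates G iff its order is 23, and a cyclic group of order 23 has exactly φ(23) = 22 such elements.

Answer: 22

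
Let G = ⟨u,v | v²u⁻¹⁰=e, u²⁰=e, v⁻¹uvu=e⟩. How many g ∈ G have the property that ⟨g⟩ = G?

⟨g⟩ = G would require ord(g) = |G| = 40, but the maximum element order in G is 20 < 40. So G is not cyclic and no single element generates it: the count is 0.

Answer: 0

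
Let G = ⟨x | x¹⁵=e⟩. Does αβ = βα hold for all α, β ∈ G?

G has a single generator, so G is cyclic and hence abelian.

Answer: Yes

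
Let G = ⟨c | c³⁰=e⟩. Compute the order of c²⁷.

Compute successive powers until reaching e:
  (c²⁷)¹ = c²⁷, (c²⁷)² = c²⁴, (c²⁷)³ = c²¹, (c²⁷)⁴ = c¹⁸, (c²⁷)⁵ = c¹⁵, (c²⁷)⁶ = c¹², (c²⁷)⁷ = c⁹, (c²⁷)⁸ = c⁶, (c²⁷)⁹ = c³, (c²⁷)¹⁰ = e.
The smallest positive k with (c²⁷)ᵏ = e is 10.

Answer: 10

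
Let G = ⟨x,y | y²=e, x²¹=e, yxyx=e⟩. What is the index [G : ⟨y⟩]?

First find ord(y) by computing successive powers:
  y¹ = y, y² = e.
So |⟨y⟩| = ord(y) = 2. With |G| = 42, by Lagrange [G : ⟨y⟩] = 42/2 = 21.

Answer: 21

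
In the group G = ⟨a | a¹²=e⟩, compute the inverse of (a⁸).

The order of (a⁸) is 3 (smallest k with (a⁸)ᵏ = e), so (a⁸)⁻¹ = (a⁸)² = a⁴.
Check: (a⁸) · (a⁴) → (a⁸) · a⁴ = e, giving e as required.

Answer: a⁴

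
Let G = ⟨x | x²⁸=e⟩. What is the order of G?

G is generated by a single element, so G is cyclic. The relator gives x²⁸ = e and no smaller power is forced to be e, so the 28 powers {e, x, x², x³, x⁴, x⁵, x⁶, x⁷, x⁸, x⁹, x²², x²³, x²¹, x²⁰, x²⁴, x²⁵, x²⁶, x²⁷, x¹², x¹³, x¹¹, x¹⁰, x¹⁴, x¹⁵, x¹⁶, x¹⁷, x¹⁸, x¹⁹} are distinct. Hence |G| = 28.

Answer: 28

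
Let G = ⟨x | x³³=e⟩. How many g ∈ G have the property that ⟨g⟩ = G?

G is cyclic of order 33. An element generates G iff its order is 33, and a cyclic group of order 33 has exactly φ(33) = 20 such elements.

Answer: 20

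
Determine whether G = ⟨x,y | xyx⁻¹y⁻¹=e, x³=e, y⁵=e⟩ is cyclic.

|G| = 15. The element xy has order 15 (its powers give 15 distinct elements), so ⟨xy⟩ = G and G is cyclic.

Answer: Yes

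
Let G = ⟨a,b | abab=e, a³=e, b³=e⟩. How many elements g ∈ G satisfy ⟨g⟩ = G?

⟨g⟩ = G would require ord(g) = |G| = 12, but the maximum element order in G is 3 < 12. So G is not cyclic and no single element generates it: the count is 0.

Answer: 0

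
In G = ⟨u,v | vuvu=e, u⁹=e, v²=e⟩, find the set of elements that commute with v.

⟨v⟩ ⊆ C_G(v) since powers of v commute with v; so |C_G(v)| ≥ |⟨v⟩| = 2.
By orbit–stabilizer, |C_G(v)| = |G| / |conj. class of v| = 18 / 9 = 2.
The 2 elements commuting with v are {e, v}.

Answer: {e, v}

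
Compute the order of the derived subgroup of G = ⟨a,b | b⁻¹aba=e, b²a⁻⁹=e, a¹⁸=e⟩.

G' = [G, G] is generated by all commutators. The generator-pair commutators are: [a, b] = a².
The subgroup they normally generate is {e, a², a⁴, a⁶, a⁸, a¹⁰, a¹², a¹⁴, a¹⁶}, of order 9.
Check: |G/G'| = 36/9 = 4 is the order of the abelianisation.

Answer: 9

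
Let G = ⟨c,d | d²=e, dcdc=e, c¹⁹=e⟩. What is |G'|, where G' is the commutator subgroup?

G' = [G, G] is generated by all commutators. The generator-pair commutators are: [c, d] = c².
The subgroup they normally generate is {e, c, c², c³, c⁴, c⁵, c⁶, c⁷, c⁸, c⁹, c¹⁰, c¹¹, c¹², c¹³, c¹⁴, c¹⁵, c¹⁶, c¹⁷, c¹⁸}, of order 19.
Check: |G/G'| = 38/19 = 2 is the order of the abelianisation.

Answer: 19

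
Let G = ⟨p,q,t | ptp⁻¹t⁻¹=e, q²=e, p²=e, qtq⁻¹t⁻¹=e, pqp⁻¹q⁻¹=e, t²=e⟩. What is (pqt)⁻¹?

The order of (pqt) is 2 (smallest k with (pqt)ᵏ = e), so (pqt)⁻¹ = (pqt)¹ = pqt.
Check: (pqt) · (pqt) → (pqt) · p = qt;   (qt) · q = t;   t · t = e, giving e as required.

Answer: pqt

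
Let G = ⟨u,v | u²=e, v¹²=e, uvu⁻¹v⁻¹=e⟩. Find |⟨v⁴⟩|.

|⟨v⁴⟩| equals the order of v⁴. Compute successive powers until reaching e:
  (v⁴)¹ = v⁴, (v⁴)² = v⁸, (v⁴)³ = e.
The smallest positive k with (v⁴)ᵏ = e is 3, so |⟨v⁴⟩| = 3.

Answer: 3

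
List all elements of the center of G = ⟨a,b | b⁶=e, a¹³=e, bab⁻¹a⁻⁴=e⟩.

An element z ∈ Z(G) iff z commutes with every generator.
For example e is central: e·a = a = a·e; e·b = b = b·e.
Whereas a ∉ Z(G) since a·b = ab ≠ a⁴b = b·a.
Checking each of the 78 elements this way gives Z(G) = {e}, of order 1.

Answer: {e}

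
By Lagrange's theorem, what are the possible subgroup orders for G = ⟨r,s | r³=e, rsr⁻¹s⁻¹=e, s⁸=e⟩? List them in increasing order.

|G| = 24 = 2³ · 3. By Lagrange's theorem the order of any subgroup divides 24; the divisors of 24 are 1, 2, 3, 4, 6, 8, 12, 24.

Answer: 1, 2, 3, 4, 6, 8, 12, 24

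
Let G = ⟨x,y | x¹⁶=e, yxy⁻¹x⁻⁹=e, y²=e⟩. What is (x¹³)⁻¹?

The order of (x¹³) is 16 (smallest k with (x¹³)ᵏ = e), so (x¹³)⁻¹ = (x¹³)¹⁵ = x³.
Check: (x¹³) · (x³) → (x¹³) · x³ = e, giving e as required.

Answer: x³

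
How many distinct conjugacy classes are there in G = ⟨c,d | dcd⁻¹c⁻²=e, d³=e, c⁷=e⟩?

The conjugacy classes (representative and size) are:
  [e] (size 1), [c²] (size 3), [c⁵] (size 3), [d] (size 7), [d²] (size 7).
Class equation: 1 + 3 + 3 + 7 + 7 = 21 = |G|. So G has 5 conjugacy classes.

Answer: 5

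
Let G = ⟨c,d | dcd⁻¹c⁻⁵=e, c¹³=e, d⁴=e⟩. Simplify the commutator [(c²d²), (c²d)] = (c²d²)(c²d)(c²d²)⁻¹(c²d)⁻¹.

[(c²d²), (c²d)] = (c²d²)·(c²d)·(c²d²)⁻¹·(c²d)⁻¹.
  (c²d²) · (c²d) = d³
  (d³) · (c²d²) = c³d
  (c³d) · (c¹⁰d³) = c

Answer: c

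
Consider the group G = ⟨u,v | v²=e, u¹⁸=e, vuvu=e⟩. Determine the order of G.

Enumerate words in the generators, reducing via the relations: the distinct elements are
  {e, u, v, uv, u², u³, u⁴, u⁵, u⁶, u⁷, u⁸, u⁹, u²v, u³v, u¹², u¹³, u¹¹, u¹⁰, u¹⁴, u¹⁵, u¹⁶, u¹⁷, u⁴v, u⁵v, u⁶v, u⁷v, u⁸v, u⁹v, u¹²v, u¹³v, u¹¹v, u¹⁰v, u¹⁴v, u¹⁵v, u¹⁶v, u¹⁷v}.
No further products give new elements, so |G| = 36.

Answer: 36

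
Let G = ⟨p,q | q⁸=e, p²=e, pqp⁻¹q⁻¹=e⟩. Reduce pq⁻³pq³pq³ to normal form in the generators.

Multiply left to right, reducing at each step:
  p · q⁻³ = pq⁵
  (pq⁵) · p = q⁵
  (q⁵) · q³ = e
  e · p = p
  p · q³ = pq³

Answer: pq³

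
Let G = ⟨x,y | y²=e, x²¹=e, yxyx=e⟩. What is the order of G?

Enumerate words in the generators, reducing via the relations: the distinct elements are
  {e, x, y, xy, x², x³, x⁴, x⁵, x⁶, x⁷, x⁸, x⁹, x²y, x²⁰, x³y, x¹², x¹³, x¹¹, x¹⁰, x¹⁴, x¹⁵, x¹⁶, x¹⁷, x¹⁸, x¹⁹, x⁴y, x⁵y, x⁶y, x⁷y, x⁸y, x⁹y, x²⁰y, x¹²y, x¹³y, x¹¹y, x¹⁰y, x¹⁴y, x¹⁵y, x¹⁶y, x¹⁷y, x¹⁸y, x¹⁹y}.
No further products give new elements, so |G| = 42.

Answer: 42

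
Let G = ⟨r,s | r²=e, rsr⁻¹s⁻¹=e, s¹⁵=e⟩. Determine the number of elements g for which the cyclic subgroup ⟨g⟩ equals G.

G is cyclic of order 30. An element generates G iff its order is 30, and a cyclic group of order 30 has exactly φ(30) = 8 such elements.

Answer: 8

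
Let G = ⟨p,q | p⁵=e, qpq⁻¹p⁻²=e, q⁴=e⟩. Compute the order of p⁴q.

Compute successive powers until reaching e:
  (p⁴q)¹ = p⁴q, (p⁴q)² = p²q², (p⁴q)³ = p³q³, (p⁴q)⁴ = e.
The smallest positive k with (p⁴q)ᵏ = e is 4.

Answer: 4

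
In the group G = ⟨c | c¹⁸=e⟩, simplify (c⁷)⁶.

Compute successive powers of (c⁷), reducing at each step:
  (c⁷)²: (c⁷) · c⁷ = c¹⁴
  (c⁷)³: (c¹⁴) · c⁷ = c³
  (c⁷)⁴: (c³) · c⁷ = c¹⁰
  (c⁷)⁵: (c¹⁰) · c⁷ = c¹⁷
  (c⁷)⁶: (c¹⁷) · c⁷ = c⁶

Answer: c⁶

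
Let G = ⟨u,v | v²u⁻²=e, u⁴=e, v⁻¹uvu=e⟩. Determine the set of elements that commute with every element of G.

An element z ∈ Z(G) iff z commutes with every generator.
For example u² is central: (u²)·u = u³ = u·(u²); (u²)·v = v⁻¹ = v·(u²).
Whereas u ∉ Z(G) since u·v = uv ≠ uv⁻¹ = v·u.
Checking each of the 8 elements this way gives Z(G) = {e, u²}, of order 2.

Answer: {e, u²}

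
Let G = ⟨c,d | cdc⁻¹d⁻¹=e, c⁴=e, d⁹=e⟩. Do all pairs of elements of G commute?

Each pair of generators commutes: c·d = cd = d·c. Since the generators pairwise commute, every element of G commutes with every other, so G is abelian.

Answer: Yes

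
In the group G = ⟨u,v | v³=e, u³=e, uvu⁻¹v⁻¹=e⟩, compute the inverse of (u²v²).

The order of (u²v²) is 3 (smallest k with (u²v²)ᵏ = e), so (u²v²)⁻¹ = (u²v²)² = uv.
Check: (u²v²) · (uv) → (u²v²) · u = v²;   (v²) · v = e, giving e as required.

Answer: uv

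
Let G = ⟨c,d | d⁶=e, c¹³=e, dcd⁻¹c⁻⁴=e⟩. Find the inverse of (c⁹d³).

The order of (c⁹d³) is 2 (smallest k with (c⁹d³)ᵏ = e), so (c⁹d³)⁻¹ = (c⁹d³)¹ = c⁹d³.
Check: (c⁹d³) · (c⁹d³) → (c⁹d³) · c⁹ = d³;   (d³) · d³ = e, giving e as required.

Answer: c⁹d³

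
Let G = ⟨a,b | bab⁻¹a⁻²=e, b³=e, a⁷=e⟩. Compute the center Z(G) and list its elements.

An element z ∈ Z(G) iff z commutes with every generator.
For example e is central: e·a = a = a·e; e·b = b = b·e.
Whereas a ∉ Z(G) since a·b = ab ≠ a²b = b·a.
Checking each of the 21 elements this way gives Z(G) = {e}, of order 1.

Answer: {e}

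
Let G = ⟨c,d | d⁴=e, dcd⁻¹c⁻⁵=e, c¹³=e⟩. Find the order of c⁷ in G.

Compute successive powers until reaching e:
  (c⁷)¹ = c⁷, (c⁷)² = c, (c⁷)³ = c⁸, (c⁷)⁴ = c², (c⁷)⁵ = c⁹, (c⁷)⁶ = c³, (c⁷)⁷ = c¹⁰, (c⁷)⁸ = c⁴, (c⁷)⁹ = c¹¹, (c⁷)¹⁰ = c⁵, (c⁷)¹¹ = c¹², (c⁷)¹² = c⁶, (c⁷)¹³ = e.
The smallest positive k with (c⁷)ᵏ = e is 13.

Answer: 13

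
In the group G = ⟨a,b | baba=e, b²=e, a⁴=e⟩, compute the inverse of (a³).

The order of (a³) is 4 (smallest k with (a³)ᵏ = e), so (a³)⁻¹ = (a³)³ = a.
Check: (a³) · a → (a³) · a = e, giving e as required.

Answer: a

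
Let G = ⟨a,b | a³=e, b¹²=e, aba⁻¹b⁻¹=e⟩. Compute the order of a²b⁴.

Compute successive powers until reaching e:
  (a²b⁴)¹ = a²b⁴, (a²b⁴)² = ab⁸, (a²b⁴)³ = e.
The smallest positive k with (a²b⁴)ᵏ = e is 3.

Answer: 3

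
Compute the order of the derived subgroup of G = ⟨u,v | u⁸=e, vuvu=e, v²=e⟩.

G' = [G, G] is generated by all commutators. The generator-pair commutators are: [u, v] = u².
The subgroup they normally generate is {e, u², u⁴, u⁶}, of order 4.
Check: |G/G'| = 16/4 = 4 is the order of the abelianisation.

Answer: 4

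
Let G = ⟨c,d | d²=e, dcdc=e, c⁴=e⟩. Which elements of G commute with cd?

⟨cd⟩ ⊆ C_G(cd) since powers of cd commute with cd; so |C_G(cd)| ≥ |⟨cd⟩| = 2.
By orbit–stabilizer, |C_G(cd)| = |G| / |conj. class of cd| = 8 / 2 = 4.
The 4 elements commuting with cd are {e, c², c³d, cd}.

Answer: {e, c², c³d, cd}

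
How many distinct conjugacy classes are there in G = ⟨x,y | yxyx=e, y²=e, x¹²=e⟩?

The conjugacy classes (representative and size) are:
  [e] (size 1), [x¹¹] (size 2), [x²] (size 2), [x⁹] (size 2), [x⁴] (size 2), [x⁵] (size 2), [x⁶] (size 1), [y] (size 6), [xy] (size 6).
Class equation: 1 + 2 + 2 + 2 + 2 + 2 + 1 + 6 + 6 = 24 = |G|. So G has 9 conjugacy classes.

Answer: 9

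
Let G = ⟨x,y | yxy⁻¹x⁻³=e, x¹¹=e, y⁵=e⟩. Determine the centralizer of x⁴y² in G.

⟨x⁴y²⟩ ⊆ C_G(x⁴y²) since powers of x⁴y² commute with x⁴y²; so |C_G(x⁴y²)| ≥ |⟨x⁴y²⟩| = 5.
By orbit–stabilizer, |C_G(x⁴y²)| = |G| / |conj. class of x⁴y²| = 55 / 11 = 5.
The 5 elements commuting with x⁴y² are {e, xy, x²y³, x⁴y², x⁷y⁴}.

Answer: {e, xy, x²y³, x⁴y², x⁷y⁴}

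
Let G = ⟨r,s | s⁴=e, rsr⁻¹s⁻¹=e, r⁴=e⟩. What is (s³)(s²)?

Compute (s³) · (s²) by multiplying left to right and reducing via the relations at each step:
  (s³) · s² = s

Answer: s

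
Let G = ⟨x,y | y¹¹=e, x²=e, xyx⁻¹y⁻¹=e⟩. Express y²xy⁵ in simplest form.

Multiply left to right, reducing at each step:
  (y²) · x = xy²
  (xy²) · y⁵ = xy⁷

Answer: xy⁷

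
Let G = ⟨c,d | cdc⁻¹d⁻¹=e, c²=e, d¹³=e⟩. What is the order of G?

Enumerate words in the generators, reducing via the relations: the distinct elements are
  {c, d, e, cd, d², d³, d⁴, d⁵, d⁶, d⁷, d⁸, d⁹, cd², cd³, cd⁴, cd⁵, cd⁶, cd⁷, cd⁸, cd⁹, d¹², d¹¹, d¹⁰, cd¹², cd¹¹, cd¹⁰}.
No further products give new elements, so |G| = 26.

Answer: 26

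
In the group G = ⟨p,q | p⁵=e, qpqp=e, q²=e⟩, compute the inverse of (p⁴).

The order of (p⁴) is 5 (smallest k with (p⁴)ᵏ = e), so (p⁴)⁻¹ = (p⁴)⁴ = p.
Check: (p⁴) · p → (p⁴) · p = e, giving e as required.

Answer: p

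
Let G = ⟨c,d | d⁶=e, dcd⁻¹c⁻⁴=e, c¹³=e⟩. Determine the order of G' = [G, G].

G' = [G, G] is generated by all commutators. The generator-pair commutators are: [c, d] = c¹⁰.
The subgroup they normally generate is {e, c, c², c³, c⁴, c⁵, c⁶, c⁷, c⁸, c⁹, c¹⁰, c¹¹, c¹²}, of order 13.
Check: |G/G'| = 78/13 = 6 is the order of the abelianisation.

Answer: 13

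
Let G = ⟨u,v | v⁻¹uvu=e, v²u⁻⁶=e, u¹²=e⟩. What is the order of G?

Enumerate words in the generators, reducing via the relations: the distinct elements are
  {e, u, v, uv, u², u³, u⁴, u⁵, u⁶, u⁷, u⁸, u⁹, u²v, u³v, u¹¹, u¹⁰, u⁴v, u⁵v, v⁻¹, uv⁻¹, u²v⁻¹, u³v⁻¹, u⁴v⁻¹, u⁵v⁻¹}.
No further products give new elements, so |G| = 24.

Answer: 24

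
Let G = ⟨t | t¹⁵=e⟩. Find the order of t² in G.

Compute successive powers until reaching e:
  (t²)¹ = t², (t²)² = t⁴, (t²)³ = t⁶, (t²)⁴ = t⁸, (t²)⁵ = t¹⁰, (t²)⁶ = t¹², (t²)⁷ = t¹⁴, (t²)⁸ = t, (t²)⁹ = t³, (t²)¹⁰ = t⁵, (t²)¹¹ = t⁷, (t²)¹² = t⁹, (t²)¹³ = t¹¹, (t²)¹⁴ = t¹³, (t²)¹⁵ = e.
The smallest positive k with (t²)ᵏ = e is 15.

Answer: 15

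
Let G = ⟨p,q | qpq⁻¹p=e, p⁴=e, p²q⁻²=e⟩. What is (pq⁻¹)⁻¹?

The order of (pq⁻¹) is 4 (smallest k with (pq⁻¹)ᵏ = e), so (pq⁻¹)⁻¹ = (pq⁻¹)³ = pq.
Check: (pq⁻¹) · (pq) → (pq⁻¹) · p = q⁻¹;   (q⁻¹) · q = e, giving e as required.

Answer: pq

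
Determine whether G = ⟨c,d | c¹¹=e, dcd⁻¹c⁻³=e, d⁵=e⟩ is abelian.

c·d = cd but d·c = c³d, so c·d ≠ d·c and G is not abelian.

Answer: No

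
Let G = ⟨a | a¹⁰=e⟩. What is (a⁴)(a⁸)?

Compute (a⁴) · (a⁸) by multiplying left to right and reducing via the relations at each step:
  (a⁴) · a⁸ = a²

Answer: a²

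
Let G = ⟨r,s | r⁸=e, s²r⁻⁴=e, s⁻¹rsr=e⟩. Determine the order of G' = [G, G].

G' = [G, G] is generated by all commutators. The generator-pair commutators are: [r, s] = r².
The subgroup they normally generate is {e, r², r⁴, r⁶}, of order 4.
Check: |G/G'| = 16/4 = 4 is the order of the abelianisation.

Answer: 4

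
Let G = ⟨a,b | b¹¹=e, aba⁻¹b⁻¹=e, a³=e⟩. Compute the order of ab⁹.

Compute successive powers until reaching e:
  (ab⁹)¹ = ab⁹, (ab⁹)² = a²b⁷, (ab⁹)³ = b⁵, (ab⁹)⁴ = ab³, (ab⁹)⁵ = a²b, (ab⁹)⁶ = b¹⁰, (ab⁹)⁷ = ab⁸, (ab⁹)⁸ = a²b⁶, (ab⁹)⁹ = b⁴, (ab⁹)¹⁰ = ab², (ab⁹)¹¹ = a², (ab⁹)¹² = b⁹, (ab⁹)¹³ = ab⁷, (ab⁹)¹⁴ = a²b⁵, (ab⁹)¹⁵ = b³, (ab⁹)¹⁶ = ab, (ab⁹)¹⁷ = a²b¹⁰, (ab⁹)¹⁸ = b⁸, (ab⁹)¹⁹ = ab⁶, (ab⁹)²⁰ = a²b⁴, (ab⁹)²¹ = b², (ab⁹)²² = a, (ab⁹)²³ = a²b⁹, (ab⁹)²⁴ = b⁷, (ab⁹)²⁵ = ab⁵, (ab⁹)²⁶ = a²b³, (ab⁹)²⁷ = b, (ab⁹)²⁸ = ab¹⁰, (ab⁹)²⁹ = a²b⁸, (ab⁹)³⁰ = b⁶, (ab⁹)³¹ = ab⁴, (ab⁹)³² = a²b², (ab⁹)³³ = e.
The smallest positive k with (ab⁹)ᵏ = e is 33.

Answer: 33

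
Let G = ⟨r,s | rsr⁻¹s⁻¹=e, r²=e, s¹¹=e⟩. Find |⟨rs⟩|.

|⟨rs⟩| equals the order of rs. Compute successive powers until reaching e:
  (rs)¹ = rs, (rs)² = s², (rs)³ = rs³, (rs)⁴ = s⁴, (rs)⁵ = rs⁵, (rs)⁶ = s⁶, (rs)⁷ = rs⁷, (rs)⁸ = s⁸, (rs)⁹ = rs⁹, (rs)¹⁰ = s¹⁰, (rs)¹¹ = r, (rs)¹² = s, (rs)¹³ = rs², (rs)¹⁴ = s³, (rs)¹⁵ = rs⁴, (rs)¹⁶ = s⁵, (rs)¹⁷ = rs⁶, (rs)¹⁸ = s⁷, (rs)¹⁹ = rs⁸, (rs)²⁰ = s⁹, (rs)²¹ = rs¹⁰, (rs)²² = e.
The smallest positive k with (rs)ᵏ = e is 22, so |⟨rs⟩| = 22.

Answer: 22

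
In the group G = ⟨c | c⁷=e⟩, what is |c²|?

Compute successive powers until reaching e:
  (c²)¹ = c², (c²)² = c⁴, (c²)³ = c⁶, (c²)⁴ = c, (c²)⁵ = c³, (c²)⁶ = c⁵, (c²)⁷ = e.
The smallest positive k with (c²)ᵏ = e is 7.

Answer: 7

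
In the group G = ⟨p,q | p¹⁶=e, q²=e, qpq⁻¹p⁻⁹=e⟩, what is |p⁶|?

Compute successive powers until reaching e:
  (p⁶)¹ = p⁶, (p⁶)² = p¹², (p⁶)³ = p², (p⁶)⁴ = p⁸, (p⁶)⁵ = p¹⁴, (p⁶)⁶ = p⁴, (p⁶)⁷ = p¹⁰, (p⁶)⁸ = e.
The smallest positive k with (p⁶)ᵏ = e is 8.

Answer: 8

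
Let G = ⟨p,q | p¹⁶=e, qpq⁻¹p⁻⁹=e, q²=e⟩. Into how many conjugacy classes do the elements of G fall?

The conjugacy classes (representative and size) are:
  [e] (size 1), [p⁹] (size 2), [p²] (size 1), [p³] (size 2), [p⁴] (size 1), [p¹³] (size 2), [p⁶] (size 1), [p¹⁵] (size 2), [p⁸] (size 1), [p¹⁰] (size 1), [p¹²] (size 1), [p¹⁴] (size 1), [q] (size 2), [pq] (size 2), [p²q] (size 2), [p¹¹q] (size 2), [p⁴q] (size 2), [p¹³q] (size 2), [p¹⁴q] (size 2), [p¹⁵q] (size 2).
Class equation: 1 + 2 + 1 + 2 + 1 + 2 + 1 + 2 + 1 + 1 + 1 + 1 + 2 + 2 + 2 + 2 + 2 + 2 + 2 + 2 = 32 = |G|. So G has 20 conjugacy classes.

Answer: 20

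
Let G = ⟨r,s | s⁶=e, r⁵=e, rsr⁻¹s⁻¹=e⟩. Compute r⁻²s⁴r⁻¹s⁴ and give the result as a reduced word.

Multiply left to right, reducing at each step:
  (r³) · s⁴ = r³s⁴
  (r³s⁴) · r⁻¹ = r²s⁴
  (r²s⁴) · s⁴ = r²s²

Answer: r²s²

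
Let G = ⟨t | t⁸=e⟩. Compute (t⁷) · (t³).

Compute (t⁷) · (t³) by multiplying left to right and reducing via the relations at each step:
  (t⁷) · t³ = t²

Answer: t²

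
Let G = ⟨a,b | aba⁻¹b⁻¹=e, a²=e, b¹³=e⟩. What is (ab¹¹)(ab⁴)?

Compute (ab¹¹) · (ab⁴) by multiplying left to right and reducing via the relations at each step:
  (ab¹¹) · a = b¹¹
  (b¹¹) · b⁴ = b²

Answer: b²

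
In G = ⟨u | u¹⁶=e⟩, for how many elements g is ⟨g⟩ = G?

G is cyclic of order 16. An element generates G iff its order is 16, and a cyclic group of order 16 has exactly φ(16) = 8 such elements.

Answer: 8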